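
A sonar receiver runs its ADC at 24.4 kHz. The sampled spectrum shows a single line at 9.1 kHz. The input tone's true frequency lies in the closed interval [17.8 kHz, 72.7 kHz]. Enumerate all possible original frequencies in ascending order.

33.5 kHz, 39.7 kHz, 57.9 kHz, 64.1 kHz

Frequencies that alias to 9.1 kHz are k·fs ± 9.1 kHz for integer k ≥ 0.
k=0: 9.1 kHz.
k=1: 15.3 kHz, 33.5 kHz.
k=2: 39.7 kHz, 57.9 kHz.
k=3: 64.1 kHz, 82.3 kHz.
k=4: 88.5 kHz, 106.7 kHz.
Within [17.8 kHz, 72.7 kHz]: 33.5 kHz, 39.7 kHz, 57.9 kHz, 64.1 kHz.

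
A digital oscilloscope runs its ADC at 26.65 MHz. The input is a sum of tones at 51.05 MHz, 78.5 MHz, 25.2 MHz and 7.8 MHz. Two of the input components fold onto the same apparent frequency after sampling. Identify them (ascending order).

fs/2 = 13.325 MHz.
51.05 MHz mod fs = 24.4 MHz.
24.4 MHz > fs/2 = 13.325 MHz, folds to fs − 24.4 MHz = 2.25 MHz.
78.5 MHz mod fs = 25.2 MHz.
25.2 MHz > fs/2 = 13.325 MHz, folds to fs − 25.2 MHz = 1.45 MHz.
25.2 MHz > fs/2 = 13.325 MHz, folds to fs − 25.2 MHz = 1.45 MHz.
7.8 MHz ≤ fs/2 = 13.325 MHz, passes unchanged.
25.2 MHz and 78.5 MHz both map to 1.45 MHz.

25.2 MHz, 78.5 MHz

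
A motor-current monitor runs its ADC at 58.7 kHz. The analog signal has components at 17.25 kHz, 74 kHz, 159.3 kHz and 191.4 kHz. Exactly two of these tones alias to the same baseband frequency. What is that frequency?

fs/2 = 29.35 kHz.
17.25 kHz ≤ fs/2 = 29.35 kHz, passes unchanged.
74 kHz mod fs = 15.3 kHz.
15.3 kHz ≤ fs/2 = 29.35 kHz, appears at 15.3 kHz.
159.3 kHz mod fs = 41.9 kHz.
41.9 kHz > fs/2 = 29.35 kHz, folds to fs − 41.9 kHz = 16.8 kHz.
191.4 kHz mod fs = 15.3 kHz.
15.3 kHz ≤ fs/2 = 29.35 kHz, appears at 15.3 kHz.
74 kHz and 191.4 kHz both map to 15.3 kHz.

15.3 kHz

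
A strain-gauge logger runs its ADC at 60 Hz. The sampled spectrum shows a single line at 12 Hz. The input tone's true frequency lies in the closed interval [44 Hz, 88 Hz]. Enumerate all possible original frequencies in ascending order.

Frequencies that alias to 12 Hz are k·fs ± 12 Hz for integer k ≥ 0.
k=0: 12 Hz.
k=1: 48 Hz, 72 Hz.
k=2: 108 Hz, 132 Hz.
Within [44 Hz, 88 Hz]: 48 Hz, 72 Hz.

48 Hz, 72 Hz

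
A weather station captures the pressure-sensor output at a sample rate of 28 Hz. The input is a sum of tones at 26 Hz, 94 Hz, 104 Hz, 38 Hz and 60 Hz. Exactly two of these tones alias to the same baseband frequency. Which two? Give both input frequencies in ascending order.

fs/2 = 14 Hz.
26 Hz > fs/2 = 14 Hz, folds to fs − 26 Hz = 2 Hz.
94 Hz mod fs = 10 Hz.
10 Hz ≤ fs/2 = 14 Hz, appears at 10 Hz.
104 Hz mod fs = 20 Hz.
20 Hz > fs/2 = 14 Hz, folds to fs − 20 Hz = 8 Hz.
38 Hz mod fs = 10 Hz.
10 Hz ≤ fs/2 = 14 Hz, appears at 10 Hz.
60 Hz mod fs = 4 Hz.
4 Hz ≤ fs/2 = 14 Hz, appears at 4 Hz.
38 Hz and 94 Hz both map to 10 Hz.

38 Hz, 94 Hz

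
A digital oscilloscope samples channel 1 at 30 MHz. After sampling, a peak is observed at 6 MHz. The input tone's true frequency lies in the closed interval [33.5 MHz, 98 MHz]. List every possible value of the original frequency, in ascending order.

Frequencies that alias to 6 MHz are k·fs ± 6 MHz for integer k ≥ 0.
k=0: 6 MHz.
k=1: 24 MHz, 36 MHz.
k=2: 54 MHz, 66 MHz.
k=3: 84 MHz, 96 MHz.
k=4: 114 MHz, 126 MHz.
Within [33.5 MHz, 98 MHz]: 36 MHz, 54 MHz, 66 MHz, 84 MHz, 96 MHz.

36 MHz, 54 MHz, 66 MHz, 84 MHz, 96 MHz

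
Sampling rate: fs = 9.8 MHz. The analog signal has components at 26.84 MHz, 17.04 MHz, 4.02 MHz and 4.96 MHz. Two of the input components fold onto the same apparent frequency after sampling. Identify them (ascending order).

fs/2 = 4.9 MHz.
26.84 MHz mod fs = 7.24 MHz.
7.24 MHz > fs/2 = 4.9 MHz, folds to fs − 7.24 MHz = 2.56 MHz.
17.04 MHz mod fs = 7.24 MHz.
7.24 MHz > fs/2 = 4.9 MHz, folds to fs − 7.24 MHz = 2.56 MHz.
4.02 MHz ≤ fs/2 = 4.9 MHz, passes unchanged.
4.96 MHz > fs/2 = 4.9 MHz, folds to fs − 4.96 MHz = 4.84 MHz.
17.04 MHz and 26.84 MHz both map to 2.56 MHz.

17.04 MHz, 26.84 MHz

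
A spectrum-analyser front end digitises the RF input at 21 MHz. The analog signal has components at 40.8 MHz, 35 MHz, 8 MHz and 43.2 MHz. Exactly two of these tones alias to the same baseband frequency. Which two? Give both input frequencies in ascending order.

40.8 MHz, 43.2 MHz

fs/2 = 10.5 MHz.
40.8 MHz mod fs = 19.8 MHz.
19.8 MHz > fs/2 = 10.5 MHz, folds to fs − 19.8 MHz = 1.2 MHz.
35 MHz mod fs = 14 MHz.
14 MHz > fs/2 = 10.5 MHz, folds to fs − 14 MHz = 7 MHz.
8 MHz ≤ fs/2 = 10.5 MHz, passes unchanged.
43.2 MHz mod fs = 1.2 MHz.
1.2 MHz ≤ fs/2 = 10.5 MHz, appears at 1.2 MHz.
40.8 MHz and 43.2 MHz both map to 1.2 MHz.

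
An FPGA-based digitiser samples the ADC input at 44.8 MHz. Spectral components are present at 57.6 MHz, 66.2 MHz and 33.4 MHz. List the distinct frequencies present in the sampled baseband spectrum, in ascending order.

fs/2 = 22.4 MHz.
57.6 MHz mod fs = 12.8 MHz.
12.8 MHz ≤ fs/2 = 22.4 MHz, appears at 12.8 MHz.
66.2 MHz mod fs = 21.4 MHz.
21.4 MHz ≤ fs/2 = 22.4 MHz, appears at 21.4 MHz.
33.4 MHz > fs/2 = 22.4 MHz, folds to fs − 33.4 MHz = 11.4 MHz.
Distinct values: {11.4 MHz, 12.8 MHz, 21.4 MHz}.

11.4 MHz, 12.8 MHz, 21.4 MHz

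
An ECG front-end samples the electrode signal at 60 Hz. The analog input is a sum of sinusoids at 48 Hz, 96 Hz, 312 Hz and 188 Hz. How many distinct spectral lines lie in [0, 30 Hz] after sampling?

fs/2 = 30 Hz.
48 Hz > fs/2 = 30 Hz, folds to fs − 48 Hz = 12 Hz.
96 Hz mod fs = 36 Hz.
36 Hz > fs/2 = 30 Hz, folds to fs − 36 Hz = 24 Hz.
312 Hz mod fs = 12 Hz.
12 Hz ≤ fs/2 = 30 Hz, appears at 12 Hz.
188 Hz mod fs = 8 Hz.
8 Hz ≤ fs/2 = 30 Hz, appears at 8 Hz.
Distinct values: {8 Hz, 12 Hz, 24 Hz} → 3.

3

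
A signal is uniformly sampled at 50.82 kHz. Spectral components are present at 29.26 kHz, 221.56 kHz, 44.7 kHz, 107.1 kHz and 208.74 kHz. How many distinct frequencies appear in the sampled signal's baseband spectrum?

fs/2 = 25.41 kHz.
29.26 kHz > fs/2 = 25.41 kHz, folds to fs − 29.26 kHz = 21.56 kHz.
221.56 kHz mod fs = 18.28 kHz.
18.28 kHz ≤ fs/2 = 25.41 kHz, appears at 18.28 kHz.
44.7 kHz > fs/2 = 25.41 kHz, folds to fs − 44.7 kHz = 6.12 kHz.
107.1 kHz mod fs = 5.46 kHz.
5.46 kHz ≤ fs/2 = 25.41 kHz, appears at 5.46 kHz.
208.74 kHz mod fs = 5.46 kHz.
5.46 kHz ≤ fs/2 = 25.41 kHz, appears at 5.46 kHz.
Distinct values: {5.46 kHz, 6.12 kHz, 18.28 kHz, 21.56 kHz} → 4.

4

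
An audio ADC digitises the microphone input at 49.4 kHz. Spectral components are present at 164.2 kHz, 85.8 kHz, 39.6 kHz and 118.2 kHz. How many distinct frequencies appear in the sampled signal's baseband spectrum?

fs/2 = 24.7 kHz.
164.2 kHz mod fs = 16 kHz.
16 kHz ≤ fs/2 = 24.7 kHz, appears at 16 kHz.
85.8 kHz mod fs = 36.4 kHz.
36.4 kHz > fs/2 = 24.7 kHz, folds to fs − 36.4 kHz = 13 kHz.
39.6 kHz > fs/2 = 24.7 kHz, folds to fs − 39.6 kHz = 9.8 kHz.
118.2 kHz mod fs = 19.4 kHz.
19.4 kHz ≤ fs/2 = 24.7 kHz, appears at 19.4 kHz.
Distinct values: {9.8 kHz, 13 kHz, 16 kHz, 19.4 kHz} → 4.

4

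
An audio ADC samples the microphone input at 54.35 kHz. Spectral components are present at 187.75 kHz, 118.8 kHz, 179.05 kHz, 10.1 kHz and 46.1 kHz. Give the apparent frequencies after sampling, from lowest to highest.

8.25 kHz, 10.1 kHz, 16 kHz, 24.7 kHz

fs/2 = 27.175 kHz.
187.75 kHz mod fs = 24.7 kHz.
24.7 kHz ≤ fs/2 = 27.175 kHz, appears at 24.7 kHz.
118.8 kHz mod fs = 10.1 kHz.
10.1 kHz ≤ fs/2 = 27.175 kHz, appears at 10.1 kHz.
179.05 kHz mod fs = 16 kHz.
16 kHz ≤ fs/2 = 27.175 kHz, appears at 16 kHz.
10.1 kHz ≤ fs/2 = 27.175 kHz, passes unchanged.
46.1 kHz > fs/2 = 27.175 kHz, folds to fs − 46.1 kHz = 8.25 kHz.
Distinct values: {8.25 kHz, 10.1 kHz, 16 kHz, 24.7 kHz}.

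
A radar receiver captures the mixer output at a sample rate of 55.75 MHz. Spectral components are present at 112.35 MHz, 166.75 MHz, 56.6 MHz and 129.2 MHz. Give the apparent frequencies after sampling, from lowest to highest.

fs/2 = 27.875 MHz.
112.35 MHz mod fs = 0.85 MHz.
0.85 MHz ≤ fs/2 = 27.875 MHz, appears at 0.85 MHz.
166.75 MHz mod fs = 55.25 MHz.
55.25 MHz > fs/2 = 27.875 MHz, folds to fs − 55.25 MHz = 0.5 MHz.
56.6 MHz mod fs = 0.85 MHz.
0.85 MHz ≤ fs/2 = 27.875 MHz, appears at 0.85 MHz.
129.2 MHz mod fs = 17.7 MHz.
17.7 MHz ≤ fs/2 = 27.875 MHz, appears at 17.7 MHz.
Distinct values: {0.5 MHz, 0.85 MHz, 17.7 MHz}.

0.5 MHz, 0.85 MHz, 17.7 MHz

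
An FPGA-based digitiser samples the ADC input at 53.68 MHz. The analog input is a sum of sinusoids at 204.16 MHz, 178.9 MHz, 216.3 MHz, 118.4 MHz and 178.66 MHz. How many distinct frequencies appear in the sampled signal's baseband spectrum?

5

fs/2 = 26.84 MHz.
204.16 MHz mod fs = 43.12 MHz.
43.12 MHz > fs/2 = 26.84 MHz, folds to fs − 43.12 MHz = 10.56 MHz.
178.9 MHz mod fs = 17.86 MHz.
17.86 MHz ≤ fs/2 = 26.84 MHz, appears at 17.86 MHz.
216.3 MHz mod fs = 1.58 MHz.
1.58 MHz ≤ fs/2 = 26.84 MHz, appears at 1.58 MHz.
118.4 MHz mod fs = 11.04 MHz.
11.04 MHz ≤ fs/2 = 26.84 MHz, appears at 11.04 MHz.
178.66 MHz mod fs = 17.62 MHz.
17.62 MHz ≤ fs/2 = 26.84 MHz, appears at 17.62 MHz.
Distinct values: {1.58 MHz, 10.56 MHz, 11.04 MHz, 17.62 MHz, 17.86 MHz} → 5.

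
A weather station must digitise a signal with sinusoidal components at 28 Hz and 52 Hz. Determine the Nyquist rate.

Highest-frequency component: 52 Hz.
Nyquist rate = 2 × 52 Hz = 104 Hz.

104 Hz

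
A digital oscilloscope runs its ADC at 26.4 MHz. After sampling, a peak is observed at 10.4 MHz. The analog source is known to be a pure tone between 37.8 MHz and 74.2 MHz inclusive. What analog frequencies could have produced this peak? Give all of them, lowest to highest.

42.4 MHz, 63.2 MHz, 68.8 MHz

Frequencies that alias to 10.4 MHz are k·fs ± 10.4 MHz for integer k ≥ 0.
k=0: 10.4 MHz.
k=1: 16 MHz, 36.8 MHz.
k=2: 42.4 MHz, 63.2 MHz.
k=3: 68.8 MHz, 89.6 MHz.
k=4: 95.2 MHz, 116 MHz.
Within [37.8 MHz, 74.2 MHz]: 42.4 MHz, 63.2 MHz, 68.8 MHz.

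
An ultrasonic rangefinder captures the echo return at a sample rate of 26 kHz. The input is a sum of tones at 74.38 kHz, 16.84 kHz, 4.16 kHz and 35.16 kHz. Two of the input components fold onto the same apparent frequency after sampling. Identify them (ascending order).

fs/2 = 13 kHz.
74.38 kHz mod fs = 22.38 kHz.
22.38 kHz > fs/2 = 13 kHz, folds to fs − 22.38 kHz = 3.62 kHz.
16.84 kHz > fs/2 = 13 kHz, folds to fs − 16.84 kHz = 9.16 kHz.
4.16 kHz ≤ fs/2 = 13 kHz, passes unchanged.
35.16 kHz mod fs = 9.16 kHz.
9.16 kHz ≤ fs/2 = 13 kHz, appears at 9.16 kHz.
16.84 kHz and 35.16 kHz both map to 9.16 kHz.

16.84 kHz, 35.16 kHz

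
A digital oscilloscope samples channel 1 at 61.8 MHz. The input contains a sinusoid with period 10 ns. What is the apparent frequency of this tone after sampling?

T = 10 ns → f = 1/T = 100 MHz.
100 MHz mod fs = 38.2 MHz.
38.2 MHz > fs/2 = 30.9 MHz, folds to fs − 38.2 MHz = 23.6 MHz.

23.6 MHz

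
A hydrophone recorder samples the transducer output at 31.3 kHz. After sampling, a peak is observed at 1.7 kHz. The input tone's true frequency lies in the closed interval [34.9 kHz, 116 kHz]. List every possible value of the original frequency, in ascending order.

Frequencies that alias to 1.7 kHz are k·fs ± 1.7 kHz for integer k ≥ 0.
k=0: 1.7 kHz.
k=1: 29.6 kHz, 33 kHz.
k=2: 60.9 kHz, 64.3 kHz.
k=3: 92.2 kHz, 95.6 kHz.
k=4: 123.5 kHz, 126.9 kHz.
Within [34.9 kHz, 116 kHz]: 60.9 kHz, 64.3 kHz, 92.2 kHz, 95.6 kHz.

60.9 kHz, 64.3 kHz, 92.2 kHz, 95.6 kHz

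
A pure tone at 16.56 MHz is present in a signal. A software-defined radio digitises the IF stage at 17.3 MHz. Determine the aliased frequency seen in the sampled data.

16.56 MHz > fs/2 = 8.65 MHz, folds to fs − 16.56 MHz = 0.74 MHz.

0.74 MHz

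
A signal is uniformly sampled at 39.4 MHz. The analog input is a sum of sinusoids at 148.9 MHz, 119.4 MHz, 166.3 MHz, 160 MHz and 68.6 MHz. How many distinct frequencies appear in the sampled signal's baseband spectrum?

4

fs/2 = 19.7 MHz.
148.9 MHz mod fs = 30.7 MHz.
30.7 MHz > fs/2 = 19.7 MHz, folds to fs − 30.7 MHz = 8.7 MHz.
119.4 MHz mod fs = 1.2 MHz.
1.2 MHz ≤ fs/2 = 19.7 MHz, appears at 1.2 MHz.
166.3 MHz mod fs = 8.7 MHz.
8.7 MHz ≤ fs/2 = 19.7 MHz, appears at 8.7 MHz.
160 MHz mod fs = 2.4 MHz.
2.4 MHz ≤ fs/2 = 19.7 MHz, appears at 2.4 MHz.
68.6 MHz mod fs = 29.2 MHz.
29.2 MHz > fs/2 = 19.7 MHz, folds to fs − 29.2 MHz = 10.2 MHz.
Distinct values: {1.2 MHz, 2.4 MHz, 8.7 MHz, 10.2 MHz} → 4.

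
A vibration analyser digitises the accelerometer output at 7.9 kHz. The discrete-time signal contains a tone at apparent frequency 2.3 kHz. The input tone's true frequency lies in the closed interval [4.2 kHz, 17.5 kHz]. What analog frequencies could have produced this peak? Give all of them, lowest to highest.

5.6 kHz, 10.2 kHz, 13.5 kHz

Frequencies that alias to 2.3 kHz are k·fs ± 2.3 kHz for integer k ≥ 0.
k=0: 2.3 kHz.
k=1: 5.6 kHz, 10.2 kHz.
k=2: 13.5 kHz, 18.1 kHz.
k=3: 21.4 kHz, 26 kHz.
Within [4.2 kHz, 17.5 kHz]: 5.6 kHz, 10.2 kHz, 13.5 kHz.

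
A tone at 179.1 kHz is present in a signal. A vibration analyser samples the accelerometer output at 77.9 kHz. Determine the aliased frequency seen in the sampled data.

179.1 kHz mod fs = 23.3 kHz.
23.3 kHz ≤ fs/2 = 38.95 kHz, appears at 23.3 kHz.

23.3 kHz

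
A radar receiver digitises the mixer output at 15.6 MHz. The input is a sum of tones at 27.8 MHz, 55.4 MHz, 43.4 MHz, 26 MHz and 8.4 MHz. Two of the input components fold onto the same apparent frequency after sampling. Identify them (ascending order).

27.8 MHz, 43.4 MHz

fs/2 = 7.8 MHz.
27.8 MHz mod fs = 12.2 MHz.
12.2 MHz > fs/2 = 7.8 MHz, folds to fs − 12.2 MHz = 3.4 MHz.
55.4 MHz mod fs = 8.6 MHz.
8.6 MHz > fs/2 = 7.8 MHz, folds to fs − 8.6 MHz = 7 MHz.
43.4 MHz mod fs = 12.2 MHz.
12.2 MHz > fs/2 = 7.8 MHz, folds to fs − 12.2 MHz = 3.4 MHz.
26 MHz mod fs = 10.4 MHz.
10.4 MHz > fs/2 = 7.8 MHz, folds to fs − 10.4 MHz = 5.2 MHz.
8.4 MHz > fs/2 = 7.8 MHz, folds to fs − 8.4 MHz = 7.2 MHz.
27.8 MHz and 43.4 MHz both map to 3.4 MHz.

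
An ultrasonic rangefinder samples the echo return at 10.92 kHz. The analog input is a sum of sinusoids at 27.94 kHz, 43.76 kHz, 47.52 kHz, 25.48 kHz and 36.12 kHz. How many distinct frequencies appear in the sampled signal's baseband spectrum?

fs/2 = 5.46 kHz.
27.94 kHz mod fs = 6.1 kHz.
6.1 kHz > fs/2 = 5.46 kHz, folds to fs − 6.1 kHz = 4.82 kHz.
43.76 kHz mod fs = 0.08 kHz.
0.08 kHz ≤ fs/2 = 5.46 kHz, appears at 0.08 kHz.
47.52 kHz mod fs = 3.84 kHz.
3.84 kHz ≤ fs/2 = 5.46 kHz, appears at 3.84 kHz.
25.48 kHz mod fs = 3.64 kHz.
3.64 kHz ≤ fs/2 = 5.46 kHz, appears at 3.64 kHz.
36.12 kHz mod fs = 3.36 kHz.
3.36 kHz ≤ fs/2 = 5.46 kHz, appears at 3.36 kHz.
Distinct values: {0.08 kHz, 3.36 kHz, 3.64 kHz, 3.84 kHz, 4.82 kHz} → 5.

5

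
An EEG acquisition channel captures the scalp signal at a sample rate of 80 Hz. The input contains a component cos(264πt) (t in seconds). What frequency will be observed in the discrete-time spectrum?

28 Hz

ω = 264π rad/s → f = ω/(2π) = 132 Hz.
132 Hz mod fs = 52 Hz.
52 Hz > fs/2 = 40 Hz, folds to fs − 52 Hz = 28 Hz.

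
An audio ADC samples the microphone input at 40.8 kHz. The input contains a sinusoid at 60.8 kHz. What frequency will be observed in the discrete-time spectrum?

60.8 kHz mod fs = 20 kHz.
20 kHz ≤ fs/2 = 20.4 kHz, appears at 20 kHz.

20 kHz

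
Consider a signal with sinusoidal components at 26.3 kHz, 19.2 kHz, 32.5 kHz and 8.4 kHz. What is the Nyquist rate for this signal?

65 kHz

Highest-frequency component: 32.5 kHz.
Nyquist rate = 2 × 32.5 kHz = 65 kHz.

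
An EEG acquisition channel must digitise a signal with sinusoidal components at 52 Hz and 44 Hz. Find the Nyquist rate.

Highest-frequency component: 52 Hz.
Nyquist rate = 2 × 52 Hz = 104 Hz.

104 Hz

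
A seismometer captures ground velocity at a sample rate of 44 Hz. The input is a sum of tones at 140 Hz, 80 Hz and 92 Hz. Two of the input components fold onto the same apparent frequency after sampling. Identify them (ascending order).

fs/2 = 22 Hz.
140 Hz mod fs = 8 Hz.
8 Hz ≤ fs/2 = 22 Hz, appears at 8 Hz.
80 Hz mod fs = 36 Hz.
36 Hz > fs/2 = 22 Hz, folds to fs − 36 Hz = 8 Hz.
92 Hz mod fs = 4 Hz.
4 Hz ≤ fs/2 = 22 Hz, appears at 4 Hz.
80 Hz and 140 Hz both map to 8 Hz.

80 Hz, 140 Hz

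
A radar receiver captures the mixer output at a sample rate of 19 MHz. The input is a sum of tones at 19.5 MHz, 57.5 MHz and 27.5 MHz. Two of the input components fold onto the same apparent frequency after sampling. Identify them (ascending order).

fs/2 = 9.5 MHz.
19.5 MHz mod fs = 0.5 MHz.
0.5 MHz ≤ fs/2 = 9.5 MHz, appears at 0.5 MHz.
57.5 MHz mod fs = 0.5 MHz.
0.5 MHz ≤ fs/2 = 9.5 MHz, appears at 0.5 MHz.
27.5 MHz mod fs = 8.5 MHz.
8.5 MHz ≤ fs/2 = 9.5 MHz, appears at 8.5 MHz.
19.5 MHz and 57.5 MHz both map to 0.5 MHz.

19.5 MHz, 57.5 MHz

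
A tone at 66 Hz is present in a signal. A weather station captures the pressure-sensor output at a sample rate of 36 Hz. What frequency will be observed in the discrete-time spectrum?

66 Hz mod fs = 30 Hz.
30 Hz > fs/2 = 18 Hz, folds to fs − 30 Hz = 6 Hz.

6 Hz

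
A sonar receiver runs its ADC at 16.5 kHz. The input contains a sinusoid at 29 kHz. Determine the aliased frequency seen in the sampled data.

29 kHz mod fs = 12.5 kHz.
12.5 kHz > fs/2 = 8.25 kHz, folds to fs − 12.5 kHz = 4 kHz.

4 kHz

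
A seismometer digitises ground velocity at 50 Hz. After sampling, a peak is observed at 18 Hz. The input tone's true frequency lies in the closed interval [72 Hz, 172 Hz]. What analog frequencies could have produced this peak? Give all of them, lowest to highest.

Frequencies that alias to 18 Hz are k·fs ± 18 Hz for integer k ≥ 0.
k=0: 18 Hz.
k=1: 32 Hz, 68 Hz.
k=2: 82 Hz, 118 Hz.
k=3: 132 Hz, 168 Hz.
k=4: 182 Hz, 218 Hz.
Within [72 Hz, 172 Hz]: 82 Hz, 118 Hz, 132 Hz, 168 Hz.

82 Hz, 118 Hz, 132 Hz, 168 Hz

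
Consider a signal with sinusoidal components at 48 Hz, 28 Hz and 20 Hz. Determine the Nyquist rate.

96 Hz

Highest-frequency component: 48 Hz.
Nyquist rate = 2 × 48 Hz = 96 Hz.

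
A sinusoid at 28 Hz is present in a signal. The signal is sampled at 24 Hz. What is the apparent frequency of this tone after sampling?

4 Hz

28 Hz mod fs = 4 Hz.
4 Hz ≤ fs/2 = 12 Hz, appears at 4 Hz.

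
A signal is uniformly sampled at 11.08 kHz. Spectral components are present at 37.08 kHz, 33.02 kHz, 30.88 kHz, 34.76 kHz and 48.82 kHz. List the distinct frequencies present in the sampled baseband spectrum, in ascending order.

0.22 kHz, 1.52 kHz, 2.36 kHz, 3.84 kHz, 4.5 kHz

fs/2 = 5.54 kHz.
37.08 kHz mod fs = 3.84 kHz.
3.84 kHz ≤ fs/2 = 5.54 kHz, appears at 3.84 kHz.
33.02 kHz mod fs = 10.86 kHz.
10.86 kHz > fs/2 = 5.54 kHz, folds to fs − 10.86 kHz = 0.22 kHz.
30.88 kHz mod fs = 8.72 kHz.
8.72 kHz > fs/2 = 5.54 kHz, folds to fs − 8.72 kHz = 2.36 kHz.
34.76 kHz mod fs = 1.52 kHz.
1.52 kHz ≤ fs/2 = 5.54 kHz, appears at 1.52 kHz.
48.82 kHz mod fs = 4.5 kHz.
4.5 kHz ≤ fs/2 = 5.54 kHz, appears at 4.5 kHz.
Distinct values: {0.22 kHz, 1.52 kHz, 2.36 kHz, 3.84 kHz, 4.5 kHz}.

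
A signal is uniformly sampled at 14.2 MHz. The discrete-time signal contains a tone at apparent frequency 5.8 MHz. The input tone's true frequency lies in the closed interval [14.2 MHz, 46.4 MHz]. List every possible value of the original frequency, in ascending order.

20 MHz, 22.6 MHz, 34.2 MHz, 36.8 MHz

Frequencies that alias to 5.8 MHz are k·fs ± 5.8 MHz for integer k ≥ 0.
k=0: 5.8 MHz.
k=1: 8.4 MHz, 20 MHz.
k=2: 22.6 MHz, 34.2 MHz.
k=3: 36.8 MHz, 48.4 MHz.
k=4: 51 MHz, 62.6 MHz.
Within [14.2 MHz, 46.4 MHz]: 20 MHz, 22.6 MHz, 34.2 MHz, 36.8 MHz.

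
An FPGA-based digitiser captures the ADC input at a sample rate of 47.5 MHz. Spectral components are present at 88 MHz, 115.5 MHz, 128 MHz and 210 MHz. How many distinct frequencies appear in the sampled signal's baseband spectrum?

fs/2 = 23.75 MHz.
88 MHz mod fs = 40.5 MHz.
40.5 MHz > fs/2 = 23.75 MHz, folds to fs − 40.5 MHz = 7 MHz.
115.5 MHz mod fs = 20.5 MHz.
20.5 MHz ≤ fs/2 = 23.75 MHz, appears at 20.5 MHz.
128 MHz mod fs = 33 MHz.
33 MHz > fs/2 = 23.75 MHz, folds to fs − 33 MHz = 14.5 MHz.
210 MHz mod fs = 20 MHz.
20 MHz ≤ fs/2 = 23.75 MHz, appears at 20 MHz.
Distinct values: {7 MHz, 14.5 MHz, 20 MHz, 20.5 MHz} → 4.

4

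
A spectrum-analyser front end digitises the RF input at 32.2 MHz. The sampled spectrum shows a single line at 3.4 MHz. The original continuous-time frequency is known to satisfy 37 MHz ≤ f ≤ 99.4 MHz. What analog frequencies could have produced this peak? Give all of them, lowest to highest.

Frequencies that alias to 3.4 MHz are k·fs ± 3.4 MHz for integer k ≥ 0.
k=0: 3.4 MHz.
k=1: 28.8 MHz, 35.6 MHz.
k=2: 61 MHz, 67.8 MHz.
k=3: 93.2 MHz, 100 MHz.
k=4: 125.4 MHz, 132.2 MHz.
Within [37 MHz, 99.4 MHz]: 61 MHz, 67.8 MHz, 93.2 MHz.

61 MHz, 67.8 MHz, 93.2 MHz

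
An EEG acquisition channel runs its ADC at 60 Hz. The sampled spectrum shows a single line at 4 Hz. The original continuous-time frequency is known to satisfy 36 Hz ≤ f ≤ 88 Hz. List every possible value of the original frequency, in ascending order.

Frequencies that alias to 4 Hz are k·fs ± 4 Hz for integer k ≥ 0.
k=0: 4 Hz.
k=1: 56 Hz, 64 Hz.
k=2: 116 Hz, 124 Hz.
Within [36 Hz, 88 Hz]: 56 Hz, 64 Hz.

56 Hz, 64 Hz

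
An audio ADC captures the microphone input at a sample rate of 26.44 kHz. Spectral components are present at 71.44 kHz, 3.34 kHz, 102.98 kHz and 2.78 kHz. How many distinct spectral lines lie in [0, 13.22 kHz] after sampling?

3

fs/2 = 13.22 kHz.
71.44 kHz mod fs = 18.56 kHz.
18.56 kHz > fs/2 = 13.22 kHz, folds to fs − 18.56 kHz = 7.88 kHz.
3.34 kHz ≤ fs/2 = 13.22 kHz, passes unchanged.
102.98 kHz mod fs = 23.66 kHz.
23.66 kHz > fs/2 = 13.22 kHz, folds to fs − 23.66 kHz = 2.78 kHz.
2.78 kHz ≤ fs/2 = 13.22 kHz, passes unchanged.
Distinct values: {2.78 kHz, 3.34 kHz, 7.88 kHz} → 3.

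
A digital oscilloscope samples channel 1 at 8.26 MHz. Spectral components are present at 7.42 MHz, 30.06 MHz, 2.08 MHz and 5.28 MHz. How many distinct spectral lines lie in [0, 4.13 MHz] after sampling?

fs/2 = 4.13 MHz.
7.42 MHz > fs/2 = 4.13 MHz, folds to fs − 7.42 MHz = 0.84 MHz.
30.06 MHz mod fs = 5.28 MHz.
5.28 MHz > fs/2 = 4.13 MHz, folds to fs − 5.28 MHz = 2.98 MHz.
2.08 MHz ≤ fs/2 = 4.13 MHz, passes unchanged.
5.28 MHz > fs/2 = 4.13 MHz, folds to fs − 5.28 MHz = 2.98 MHz.
Distinct values: {0.84 MHz, 2.08 MHz, 2.98 MHz} → 3.

3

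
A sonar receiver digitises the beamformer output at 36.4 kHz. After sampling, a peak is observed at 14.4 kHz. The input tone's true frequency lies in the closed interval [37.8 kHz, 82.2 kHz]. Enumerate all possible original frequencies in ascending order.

Frequencies that alias to 14.4 kHz are k·fs ± 14.4 kHz for integer k ≥ 0.
k=0: 14.4 kHz.
k=1: 22 kHz, 50.8 kHz.
k=2: 58.4 kHz, 87.2 kHz.
k=3: 94.8 kHz, 123.6 kHz.
Within [37.8 kHz, 82.2 kHz]: 50.8 kHz, 58.4 kHz.

50.8 kHz, 58.4 kHz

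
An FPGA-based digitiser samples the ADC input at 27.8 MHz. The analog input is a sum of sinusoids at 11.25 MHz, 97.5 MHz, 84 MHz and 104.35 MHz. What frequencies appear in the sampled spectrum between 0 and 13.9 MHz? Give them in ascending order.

0.6 MHz, 6.85 MHz, 11.25 MHz, 13.7 MHz

fs/2 = 13.9 MHz.
11.25 MHz ≤ fs/2 = 13.9 MHz, passes unchanged.
97.5 MHz mod fs = 14.1 MHz.
14.1 MHz > fs/2 = 13.9 MHz, folds to fs − 14.1 MHz = 13.7 MHz.
84 MHz mod fs = 0.6 MHz.
0.6 MHz ≤ fs/2 = 13.9 MHz, appears at 0.6 MHz.
104.35 MHz mod fs = 20.95 MHz.
20.95 MHz > fs/2 = 13.9 MHz, folds to fs − 20.95 MHz = 6.85 MHz.
Distinct values: {0.6 MHz, 6.85 MHz, 11.25 MHz, 13.7 MHz}.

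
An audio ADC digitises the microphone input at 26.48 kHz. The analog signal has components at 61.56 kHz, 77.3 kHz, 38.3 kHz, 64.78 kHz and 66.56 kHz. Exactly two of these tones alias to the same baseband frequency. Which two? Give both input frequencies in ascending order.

38.3 kHz, 64.78 kHz

fs/2 = 13.24 kHz.
61.56 kHz mod fs = 8.6 kHz.
8.6 kHz ≤ fs/2 = 13.24 kHz, appears at 8.6 kHz.
77.3 kHz mod fs = 24.34 kHz.
24.34 kHz > fs/2 = 13.24 kHz, folds to fs − 24.34 kHz = 2.14 kHz.
38.3 kHz mod fs = 11.82 kHz.
11.82 kHz ≤ fs/2 = 13.24 kHz, appears at 11.82 kHz.
64.78 kHz mod fs = 11.82 kHz.
11.82 kHz ≤ fs/2 = 13.24 kHz, appears at 11.82 kHz.
66.56 kHz mod fs = 13.6 kHz.
13.6 kHz > fs/2 = 13.24 kHz, folds to fs − 13.6 kHz = 12.88 kHz.
38.3 kHz and 64.78 kHz both map to 11.82 kHz.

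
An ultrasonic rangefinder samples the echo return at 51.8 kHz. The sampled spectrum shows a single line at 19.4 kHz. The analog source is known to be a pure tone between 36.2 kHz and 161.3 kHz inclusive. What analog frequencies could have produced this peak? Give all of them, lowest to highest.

Frequencies that alias to 19.4 kHz are k·fs ± 19.4 kHz for integer k ≥ 0.
k=0: 19.4 kHz.
k=1: 32.4 kHz, 71.2 kHz.
k=2: 84.2 kHz, 123 kHz.
k=3: 136 kHz, 174.8 kHz.
k=4: 187.8 kHz, 226.6 kHz.
Within [36.2 kHz, 161.3 kHz]: 71.2 kHz, 84.2 kHz, 123 kHz, 136 kHz.

71.2 kHz, 84.2 kHz, 123 kHz, 136 kHz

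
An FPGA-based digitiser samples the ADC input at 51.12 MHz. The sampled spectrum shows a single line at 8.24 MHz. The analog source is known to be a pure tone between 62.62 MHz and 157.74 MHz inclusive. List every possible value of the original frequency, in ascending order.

94 MHz, 110.48 MHz, 145.12 MHz

Frequencies that alias to 8.24 MHz are k·fs ± 8.24 MHz for integer k ≥ 0.
k=0: 8.24 MHz.
k=1: 42.88 MHz, 59.36 MHz.
k=2: 94 MHz, 110.48 MHz.
k=3: 145.12 MHz, 161.6 MHz.
k=4: 196.24 MHz, 212.72 MHz.
Within [62.62 MHz, 157.74 MHz]: 94 MHz, 110.48 MHz, 145.12 MHz.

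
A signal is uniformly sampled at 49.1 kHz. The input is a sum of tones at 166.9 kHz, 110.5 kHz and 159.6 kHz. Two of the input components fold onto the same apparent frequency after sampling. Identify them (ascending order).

110.5 kHz, 159.6 kHz

fs/2 = 24.55 kHz.
166.9 kHz mod fs = 19.6 kHz.
19.6 kHz ≤ fs/2 = 24.55 kHz, appears at 19.6 kHz.
110.5 kHz mod fs = 12.3 kHz.
12.3 kHz ≤ fs/2 = 24.55 kHz, appears at 12.3 kHz.
159.6 kHz mod fs = 12.3 kHz.
12.3 kHz ≤ fs/2 = 24.55 kHz, appears at 12.3 kHz.
110.5 kHz and 159.6 kHz both map to 12.3 kHz.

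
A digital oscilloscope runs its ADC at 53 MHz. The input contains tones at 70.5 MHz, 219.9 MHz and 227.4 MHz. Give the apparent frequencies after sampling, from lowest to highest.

fs/2 = 26.5 MHz.
70.5 MHz mod fs = 17.5 MHz.
17.5 MHz ≤ fs/2 = 26.5 MHz, appears at 17.5 MHz.
219.9 MHz mod fs = 7.9 MHz.
7.9 MHz ≤ fs/2 = 26.5 MHz, appears at 7.9 MHz.
227.4 MHz mod fs = 15.4 MHz.
15.4 MHz ≤ fs/2 = 26.5 MHz, appears at 15.4 MHz.
Distinct values: {7.9 MHz, 15.4 MHz, 17.5 MHz}.

7.9 MHz, 15.4 MHz, 17.5 MHz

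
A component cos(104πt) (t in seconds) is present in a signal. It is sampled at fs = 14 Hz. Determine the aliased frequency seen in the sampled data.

4 Hz

ω = 104π rad/s → f = ω/(2π) = 52 Hz.
52 Hz mod fs = 10 Hz.
10 Hz > fs/2 = 7 Hz, folds to fs − 10 Hz = 4 Hz.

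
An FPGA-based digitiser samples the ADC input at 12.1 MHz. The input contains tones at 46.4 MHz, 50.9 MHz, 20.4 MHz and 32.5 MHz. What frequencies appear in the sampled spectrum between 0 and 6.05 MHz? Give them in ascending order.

fs/2 = 6.05 MHz.
46.4 MHz mod fs = 10.1 MHz.
10.1 MHz > fs/2 = 6.05 MHz, folds to fs − 10.1 MHz = 2 MHz.
50.9 MHz mod fs = 2.5 MHz.
2.5 MHz ≤ fs/2 = 6.05 MHz, appears at 2.5 MHz.
20.4 MHz mod fs = 8.3 MHz.
8.3 MHz > fs/2 = 6.05 MHz, folds to fs − 8.3 MHz = 3.8 MHz.
32.5 MHz mod fs = 8.3 MHz.
8.3 MHz > fs/2 = 6.05 MHz, folds to fs − 8.3 MHz = 3.8 MHz.
Distinct values: {2 MHz, 2.5 MHz, 3.8 MHz}.

2 MHz, 2.5 MHz, 3.8 MHz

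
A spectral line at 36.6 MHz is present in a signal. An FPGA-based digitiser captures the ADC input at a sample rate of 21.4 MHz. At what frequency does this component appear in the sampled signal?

6.2 MHz

36.6 MHz mod fs = 15.2 MHz.
15.2 MHz > fs/2 = 10.7 MHz, folds to fs − 15.2 MHz = 6.2 MHz.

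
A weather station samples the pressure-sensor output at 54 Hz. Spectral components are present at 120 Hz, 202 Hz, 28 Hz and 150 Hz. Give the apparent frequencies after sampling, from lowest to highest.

12 Hz, 14 Hz, 26 Hz

fs/2 = 27 Hz.
120 Hz mod fs = 12 Hz.
12 Hz ≤ fs/2 = 27 Hz, appears at 12 Hz.
202 Hz mod fs = 40 Hz.
40 Hz > fs/2 = 27 Hz, folds to fs − 40 Hz = 14 Hz.
28 Hz > fs/2 = 27 Hz, folds to fs − 28 Hz = 26 Hz.
150 Hz mod fs = 42 Hz.
42 Hz > fs/2 = 27 Hz, folds to fs − 42 Hz = 12 Hz.
Distinct values: {12 Hz, 14 Hz, 26 Hz}.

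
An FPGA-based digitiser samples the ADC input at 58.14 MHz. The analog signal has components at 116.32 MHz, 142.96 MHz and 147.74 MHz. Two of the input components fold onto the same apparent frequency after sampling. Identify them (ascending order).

fs/2 = 29.07 MHz.
116.32 MHz mod fs = 0.04 MHz.
0.04 MHz ≤ fs/2 = 29.07 MHz, appears at 0.04 MHz.
142.96 MHz mod fs = 26.68 MHz.
26.68 MHz ≤ fs/2 = 29.07 MHz, appears at 26.68 MHz.
147.74 MHz mod fs = 31.46 MHz.
31.46 MHz > fs/2 = 29.07 MHz, folds to fs − 31.46 MHz = 26.68 MHz.
142.96 MHz and 147.74 MHz both map to 26.68 MHz.

142.96 MHz, 147.74 MHz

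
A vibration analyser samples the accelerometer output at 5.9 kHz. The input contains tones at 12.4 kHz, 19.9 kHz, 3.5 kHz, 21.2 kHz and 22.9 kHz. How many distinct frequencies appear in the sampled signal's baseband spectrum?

4

fs/2 = 2.95 kHz.
12.4 kHz mod fs = 0.6 kHz.
0.6 kHz ≤ fs/2 = 2.95 kHz, appears at 0.6 kHz.
19.9 kHz mod fs = 2.2 kHz.
2.2 kHz ≤ fs/2 = 2.95 kHz, appears at 2.2 kHz.
3.5 kHz > fs/2 = 2.95 kHz, folds to fs − 3.5 kHz = 2.4 kHz.
21.2 kHz mod fs = 3.5 kHz.
3.5 kHz > fs/2 = 2.95 kHz, folds to fs − 3.5 kHz = 2.4 kHz.
22.9 kHz mod fs = 5.2 kHz.
5.2 kHz > fs/2 = 2.95 kHz, folds to fs − 5.2 kHz = 0.7 kHz.
Distinct values: {0.6 kHz, 0.7 kHz, 2.2 kHz, 2.4 kHz} → 4.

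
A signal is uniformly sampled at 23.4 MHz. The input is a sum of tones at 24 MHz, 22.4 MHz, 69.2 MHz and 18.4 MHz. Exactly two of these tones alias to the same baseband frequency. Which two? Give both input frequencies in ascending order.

22.4 MHz, 69.2 MHz

fs/2 = 11.7 MHz.
24 MHz mod fs = 0.6 MHz.
0.6 MHz ≤ fs/2 = 11.7 MHz, appears at 0.6 MHz.
22.4 MHz > fs/2 = 11.7 MHz, folds to fs − 22.4 MHz = 1 MHz.
69.2 MHz mod fs = 22.4 MHz.
22.4 MHz > fs/2 = 11.7 MHz, folds to fs − 22.4 MHz = 1 MHz.
18.4 MHz > fs/2 = 11.7 MHz, folds to fs − 18.4 MHz = 5 MHz.
22.4 MHz and 69.2 MHz both map to 1 MHz.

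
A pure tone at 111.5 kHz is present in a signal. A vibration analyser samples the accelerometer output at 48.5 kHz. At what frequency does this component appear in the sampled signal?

111.5 kHz mod fs = 14.5 kHz.
14.5 kHz ≤ fs/2 = 24.25 kHz, appears at 14.5 kHz.

14.5 kHz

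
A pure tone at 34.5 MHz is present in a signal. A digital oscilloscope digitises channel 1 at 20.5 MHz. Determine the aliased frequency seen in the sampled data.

6.5 MHz

34.5 MHz mod fs = 14 MHz.
14 MHz > fs/2 = 10.25 MHz, folds to fs − 14 MHz = 6.5 MHz.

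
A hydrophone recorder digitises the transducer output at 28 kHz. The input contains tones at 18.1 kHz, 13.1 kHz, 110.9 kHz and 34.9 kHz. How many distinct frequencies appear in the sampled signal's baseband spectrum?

4

fs/2 = 14 kHz.
18.1 kHz > fs/2 = 14 kHz, folds to fs − 18.1 kHz = 9.9 kHz.
13.1 kHz ≤ fs/2 = 14 kHz, passes unchanged.
110.9 kHz mod fs = 26.9 kHz.
26.9 kHz > fs/2 = 14 kHz, folds to fs − 26.9 kHz = 1.1 kHz.
34.9 kHz mod fs = 6.9 kHz.
6.9 kHz ≤ fs/2 = 14 kHz, appears at 6.9 kHz.
Distinct values: {1.1 kHz, 6.9 kHz, 9.9 kHz, 13.1 kHz} → 4.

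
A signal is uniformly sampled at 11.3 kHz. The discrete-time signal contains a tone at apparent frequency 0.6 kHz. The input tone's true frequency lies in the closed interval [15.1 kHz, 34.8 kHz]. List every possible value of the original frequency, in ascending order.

Frequencies that alias to 0.6 kHz are k·fs ± 0.6 kHz for integer k ≥ 0.
k=0: 0.6 kHz.
k=1: 10.7 kHz, 11.9 kHz.
k=2: 22 kHz, 23.2 kHz.
k=3: 33.3 kHz, 34.5 kHz.
k=4: 44.6 kHz, 45.8 kHz.
Within [15.1 kHz, 34.8 kHz]: 22 kHz, 23.2 kHz, 33.3 kHz, 34.5 kHz.

22 kHz, 23.2 kHz, 33.3 kHz, 34.5 kHz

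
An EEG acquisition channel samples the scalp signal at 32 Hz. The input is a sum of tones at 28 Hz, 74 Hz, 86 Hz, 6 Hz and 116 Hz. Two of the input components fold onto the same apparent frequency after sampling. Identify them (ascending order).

fs/2 = 16 Hz.
28 Hz > fs/2 = 16 Hz, folds to fs − 28 Hz = 4 Hz.
74 Hz mod fs = 10 Hz.
10 Hz ≤ fs/2 = 16 Hz, appears at 10 Hz.
86 Hz mod fs = 22 Hz.
22 Hz > fs/2 = 16 Hz, folds to fs − 22 Hz = 10 Hz.
6 Hz ≤ fs/2 = 16 Hz, passes unchanged.
116 Hz mod fs = 20 Hz.
20 Hz > fs/2 = 16 Hz, folds to fs − 20 Hz = 12 Hz.
74 Hz and 86 Hz both map to 10 Hz.

74 Hz, 86 Hz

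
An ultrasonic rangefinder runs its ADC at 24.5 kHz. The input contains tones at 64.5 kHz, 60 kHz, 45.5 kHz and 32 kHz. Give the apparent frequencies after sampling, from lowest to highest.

fs/2 = 12.25 kHz.
64.5 kHz mod fs = 15.5 kHz.
15.5 kHz > fs/2 = 12.25 kHz, folds to fs − 15.5 kHz = 9 kHz.
60 kHz mod fs = 11 kHz.
11 kHz ≤ fs/2 = 12.25 kHz, appears at 11 kHz.
45.5 kHz mod fs = 21 kHz.
21 kHz > fs/2 = 12.25 kHz, folds to fs − 21 kHz = 3.5 kHz.
32 kHz mod fs = 7.5 kHz.
7.5 kHz ≤ fs/2 = 12.25 kHz, appears at 7.5 kHz.
Distinct values: {3.5 kHz, 7.5 kHz, 9 kHz, 11 kHz}.

3.5 kHz, 7.5 kHz, 9 kHz, 11 kHz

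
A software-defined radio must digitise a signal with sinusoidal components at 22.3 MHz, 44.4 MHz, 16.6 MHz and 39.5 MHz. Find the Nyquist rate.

Highest-frequency component: 44.4 MHz.
Nyquist rate = 2 × 44.4 MHz = 88.8 MHz.

88.8 MHz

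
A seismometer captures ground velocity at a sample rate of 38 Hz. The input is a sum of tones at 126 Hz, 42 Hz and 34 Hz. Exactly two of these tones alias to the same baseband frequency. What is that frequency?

4 Hz

fs/2 = 19 Hz.
126 Hz mod fs = 12 Hz.
12 Hz ≤ fs/2 = 19 Hz, appears at 12 Hz.
42 Hz mod fs = 4 Hz.
4 Hz ≤ fs/2 = 19 Hz, appears at 4 Hz.
34 Hz > fs/2 = 19 Hz, folds to fs − 34 Hz = 4 Hz.
34 Hz and 42 Hz both map to 4 Hz.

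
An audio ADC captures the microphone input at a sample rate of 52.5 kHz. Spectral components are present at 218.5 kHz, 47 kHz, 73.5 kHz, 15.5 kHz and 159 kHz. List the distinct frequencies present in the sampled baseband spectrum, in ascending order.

fs/2 = 26.25 kHz.
218.5 kHz mod fs = 8.5 kHz.
8.5 kHz ≤ fs/2 = 26.25 kHz, appears at 8.5 kHz.
47 kHz > fs/2 = 26.25 kHz, folds to fs − 47 kHz = 5.5 kHz.
73.5 kHz mod fs = 21 kHz.
21 kHz ≤ fs/2 = 26.25 kHz, appears at 21 kHz.
15.5 kHz ≤ fs/2 = 26.25 kHz, passes unchanged.
159 kHz mod fs = 1.5 kHz.
1.5 kHz ≤ fs/2 = 26.25 kHz, appears at 1.5 kHz.
Distinct values: {1.5 kHz, 5.5 kHz, 8.5 kHz, 15.5 kHz, 21 kHz}.

1.5 kHz, 5.5 kHz, 8.5 kHz, 15.5 kHz, 21 kHz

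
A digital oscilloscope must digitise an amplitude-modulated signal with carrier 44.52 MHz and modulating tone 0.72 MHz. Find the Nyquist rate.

AM sidebands sit at fc ± fm = 43.8 MHz and 45.24 MHz.
Highest-frequency component: 45.24 MHz.
Nyquist rate = 2 × 45.24 MHz = 90.48 MHz.

90.48 MHz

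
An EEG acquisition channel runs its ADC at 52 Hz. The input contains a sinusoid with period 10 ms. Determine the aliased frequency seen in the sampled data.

4 Hz

T = 10 ms → f = 1/T = 100 Hz.
100 Hz mod fs = 48 Hz.
48 Hz > fs/2 = 26 Hz, folds to fs − 48 Hz = 4 Hz.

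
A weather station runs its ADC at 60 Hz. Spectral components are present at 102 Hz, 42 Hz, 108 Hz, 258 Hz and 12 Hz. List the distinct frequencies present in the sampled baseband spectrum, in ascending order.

12 Hz, 18 Hz

fs/2 = 30 Hz.
102 Hz mod fs = 42 Hz.
42 Hz > fs/2 = 30 Hz, folds to fs − 42 Hz = 18 Hz.
42 Hz > fs/2 = 30 Hz, folds to fs − 42 Hz = 18 Hz.
108 Hz mod fs = 48 Hz.
48 Hz > fs/2 = 30 Hz, folds to fs − 48 Hz = 12 Hz.
258 Hz mod fs = 18 Hz.
18 Hz ≤ fs/2 = 30 Hz, appears at 18 Hz.
12 Hz ≤ fs/2 = 30 Hz, passes unchanged.
Distinct values: {12 Hz, 18 Hz}.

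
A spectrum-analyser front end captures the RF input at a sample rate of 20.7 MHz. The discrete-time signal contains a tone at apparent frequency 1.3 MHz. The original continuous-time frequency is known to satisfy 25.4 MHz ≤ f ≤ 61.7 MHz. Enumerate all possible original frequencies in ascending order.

Frequencies that alias to 1.3 MHz are k·fs ± 1.3 MHz for integer k ≥ 0.
k=0: 1.3 MHz.
k=1: 19.4 MHz, 22 MHz.
k=2: 40.1 MHz, 42.7 MHz.
k=3: 60.8 MHz, 63.4 MHz.
k=4: 81.5 MHz, 84.1 MHz.
Within [25.4 MHz, 61.7 MHz]: 40.1 MHz, 42.7 MHz, 60.8 MHz.

40.1 MHz, 42.7 MHz, 60.8 MHz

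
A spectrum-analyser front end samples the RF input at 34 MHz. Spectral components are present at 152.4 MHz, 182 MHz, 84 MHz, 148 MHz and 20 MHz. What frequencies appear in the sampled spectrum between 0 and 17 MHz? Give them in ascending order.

12 MHz, 14 MHz, 16 MHz, 16.4 MHz

fs/2 = 17 MHz.
152.4 MHz mod fs = 16.4 MHz.
16.4 MHz ≤ fs/2 = 17 MHz, appears at 16.4 MHz.
182 MHz mod fs = 12 MHz.
12 MHz ≤ fs/2 = 17 MHz, appears at 12 MHz.
84 MHz mod fs = 16 MHz.
16 MHz ≤ fs/2 = 17 MHz, appears at 16 MHz.
148 MHz mod fs = 12 MHz.
12 MHz ≤ fs/2 = 17 MHz, appears at 12 MHz.
20 MHz > fs/2 = 17 MHz, folds to fs − 20 MHz = 14 MHz.
Distinct values: {12 MHz, 14 MHz, 16 MHz, 16.4 MHz}.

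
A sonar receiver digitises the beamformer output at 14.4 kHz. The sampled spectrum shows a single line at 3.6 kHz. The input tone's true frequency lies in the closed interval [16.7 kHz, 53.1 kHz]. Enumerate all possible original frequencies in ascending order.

Frequencies that alias to 3.6 kHz are k·fs ± 3.6 kHz for integer k ≥ 0.
k=0: 3.6 kHz.
k=1: 10.8 kHz, 18 kHz.
k=2: 25.2 kHz, 32.4 kHz.
k=3: 39.6 kHz, 46.8 kHz.
k=4: 54 kHz, 61.2 kHz.
Within [16.7 kHz, 53.1 kHz]: 18 kHz, 25.2 kHz, 32.4 kHz, 39.6 kHz, 46.8 kHz.

18 kHz, 25.2 kHz, 32.4 kHz, 39.6 kHz, 46.8 kHz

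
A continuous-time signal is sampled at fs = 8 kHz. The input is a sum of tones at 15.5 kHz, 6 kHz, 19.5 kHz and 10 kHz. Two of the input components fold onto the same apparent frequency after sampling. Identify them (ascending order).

fs/2 = 4 kHz.
15.5 kHz mod fs = 7.5 kHz.
7.5 kHz > fs/2 = 4 kHz, folds to fs − 7.5 kHz = 0.5 kHz.
6 kHz > fs/2 = 4 kHz, folds to fs − 6 kHz = 2 kHz.
19.5 kHz mod fs = 3.5 kHz.
3.5 kHz ≤ fs/2 = 4 kHz, appears at 3.5 kHz.
10 kHz mod fs = 2 kHz.
2 kHz ≤ fs/2 = 4 kHz, appears at 2 kHz.
6 kHz and 10 kHz both map to 2 kHz.

6 kHz, 10 kHz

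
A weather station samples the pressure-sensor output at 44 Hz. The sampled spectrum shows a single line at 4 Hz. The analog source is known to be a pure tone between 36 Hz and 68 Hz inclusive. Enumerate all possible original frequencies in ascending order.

40 Hz, 48 Hz

Frequencies that alias to 4 Hz are k·fs ± 4 Hz for integer k ≥ 0.
k=0: 4 Hz.
k=1: 40 Hz, 48 Hz.
k=2: 84 Hz, 92 Hz.
Within [36 Hz, 68 Hz]: 40 Hz, 48 Hz.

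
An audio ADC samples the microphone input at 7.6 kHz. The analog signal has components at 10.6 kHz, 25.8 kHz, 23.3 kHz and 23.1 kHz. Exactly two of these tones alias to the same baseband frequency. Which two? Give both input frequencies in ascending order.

fs/2 = 3.8 kHz.
10.6 kHz mod fs = 3 kHz.
3 kHz ≤ fs/2 = 3.8 kHz, appears at 3 kHz.
25.8 kHz mod fs = 3 kHz.
3 kHz ≤ fs/2 = 3.8 kHz, appears at 3 kHz.
23.3 kHz mod fs = 0.5 kHz.
0.5 kHz ≤ fs/2 = 3.8 kHz, appears at 0.5 kHz.
23.1 kHz mod fs = 0.3 kHz.
0.3 kHz ≤ fs/2 = 3.8 kHz, appears at 0.3 kHz.
10.6 kHz and 25.8 kHz both map to 3 kHz.

10.6 kHz, 25.8 kHz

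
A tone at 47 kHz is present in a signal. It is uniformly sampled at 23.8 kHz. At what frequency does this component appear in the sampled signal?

0.6 kHz

47 kHz mod fs = 23.2 kHz.
23.2 kHz > fs/2 = 11.9 kHz, folds to fs − 23.2 kHz = 0.6 kHz.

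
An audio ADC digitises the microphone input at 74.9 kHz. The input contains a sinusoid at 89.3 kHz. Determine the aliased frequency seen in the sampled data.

89.3 kHz mod fs = 14.4 kHz.
14.4 kHz ≤ fs/2 = 37.45 kHz, appears at 14.4 kHz.

14.4 kHz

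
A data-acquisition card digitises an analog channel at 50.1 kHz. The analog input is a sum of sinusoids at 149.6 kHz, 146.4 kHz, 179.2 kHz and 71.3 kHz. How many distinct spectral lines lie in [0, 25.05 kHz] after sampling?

3

fs/2 = 25.05 kHz.
149.6 kHz mod fs = 49.4 kHz.
49.4 kHz > fs/2 = 25.05 kHz, folds to fs − 49.4 kHz = 0.7 kHz.
146.4 kHz mod fs = 46.2 kHz.
46.2 kHz > fs/2 = 25.05 kHz, folds to fs − 46.2 kHz = 3.9 kHz.
179.2 kHz mod fs = 28.9 kHz.
28.9 kHz > fs/2 = 25.05 kHz, folds to fs − 28.9 kHz = 21.2 kHz.
71.3 kHz mod fs = 21.2 kHz.
21.2 kHz ≤ fs/2 = 25.05 kHz, appears at 21.2 kHz.
Distinct values: {0.7 kHz, 3.9 kHz, 21.2 kHz} → 3.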